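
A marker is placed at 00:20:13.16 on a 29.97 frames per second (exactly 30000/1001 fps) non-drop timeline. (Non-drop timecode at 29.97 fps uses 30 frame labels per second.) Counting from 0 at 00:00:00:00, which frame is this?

Total seconds to the label: (0 × 3600 + 20 × 60 + 13) = 1213.
Frame index = 1213 × 30 + 16 = 36406.

frame 36406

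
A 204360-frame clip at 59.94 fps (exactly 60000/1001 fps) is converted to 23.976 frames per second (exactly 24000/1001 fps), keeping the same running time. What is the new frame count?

81744 frames

Target frames = source frames × (target rate / source rate) = 204360 × (24000/1001)/(60000/1001) = 204360 × 2/5 = 81744.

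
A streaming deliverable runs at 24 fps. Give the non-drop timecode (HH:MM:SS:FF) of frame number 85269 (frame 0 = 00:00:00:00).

00:59:12:21

85269 ÷ 24 = 3552 full seconds, remainder 21 frames.
3552 s = 0 h 59 min 12 s.
Timecode: 00:59:12:21.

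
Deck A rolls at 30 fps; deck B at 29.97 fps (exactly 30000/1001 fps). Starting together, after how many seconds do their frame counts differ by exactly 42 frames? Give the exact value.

The gap grows by |30000/1001 − 30| = 30/1001 frames per second.
Time for a 42-frame gap: 42 ÷ (30/1001) = 1401.4 s.

1401.4 seconds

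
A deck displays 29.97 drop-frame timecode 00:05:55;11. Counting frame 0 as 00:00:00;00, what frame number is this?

Complete 10-minute blocks: 0, each 17982 frames → 0.
Remaining 5 whole minutes in the current block: 1800 + 4 × 1798 = 8992 frames.
Within the current minute: 55 × 30 + 11 − 2 = 1659 (labels ;00/;01 skipped at this minute). Total = 0 + 8992 + 1659 = 10651.

10651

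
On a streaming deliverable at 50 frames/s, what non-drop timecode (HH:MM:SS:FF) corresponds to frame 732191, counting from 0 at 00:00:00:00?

04:04:03:41

732191 ÷ 50 = 14643 full seconds, remainder 41 frames.
14643 s = 4 h 4 min 3 s.
Timecode: 04:04:03:41.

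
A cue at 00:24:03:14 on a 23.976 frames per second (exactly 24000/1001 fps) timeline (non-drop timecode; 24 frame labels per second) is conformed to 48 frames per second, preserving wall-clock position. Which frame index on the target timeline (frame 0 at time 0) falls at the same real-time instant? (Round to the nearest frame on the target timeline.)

frame 69361

Source frame index: (0×3600 + 24×60 + 3) × 24 + 14 = 34646.
Real time: 34646 / (24000/1001) = 17340323/12000 s.
Target frame: (17340323/12000) × (48) = 17340323/250 ≈ 69361.292 → 69361.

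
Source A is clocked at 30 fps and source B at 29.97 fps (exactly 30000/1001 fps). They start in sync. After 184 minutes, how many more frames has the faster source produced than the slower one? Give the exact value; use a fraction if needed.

184 min = 11040 s.
A emits 30 × 11040 = 331200 frames; B emits 30000/1001 × 11040 = 331200000/1001.
Difference = 331200/1001 frames (≈ 330.8691); B is behind A.

331200/1001 frames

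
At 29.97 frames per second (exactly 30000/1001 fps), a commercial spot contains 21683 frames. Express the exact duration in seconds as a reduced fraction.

21704683/30000 seconds

Running time = 21683 ÷ (30000/1001) = 21683 × 1001/30000 = 21704683/30000 s.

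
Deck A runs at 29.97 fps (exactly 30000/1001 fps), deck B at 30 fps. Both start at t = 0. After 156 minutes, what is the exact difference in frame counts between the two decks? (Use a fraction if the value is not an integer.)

156 min = 9360 s.
A emits 30000/1001 × 9360 = 21600000/77 frames; B emits 30 × 9360 = 280800.
Difference = 21600/77 frames (≈ 280.5195); B is ahead of A.

21600/77 frames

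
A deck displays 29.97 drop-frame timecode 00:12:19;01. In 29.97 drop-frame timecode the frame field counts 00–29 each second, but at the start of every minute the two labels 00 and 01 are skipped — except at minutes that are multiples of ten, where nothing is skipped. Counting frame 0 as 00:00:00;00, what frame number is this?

Complete 10-minute blocks: 1, each 17982 frames → 17982.
Remaining 2 whole minutes in the current block: 1800 + 1 × 1798 = 3598 frames.
Within the current minute: 19 × 30 + 1 − 2 = 569 (labels ;00/;01 skipped at this minute). Total = 17982 + 3598 + 569 = 22149.

22149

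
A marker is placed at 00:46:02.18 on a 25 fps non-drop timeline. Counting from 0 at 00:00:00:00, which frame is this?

frame 69068

Total seconds to the label: (0 × 3600 + 46 × 60 + 2) = 2762.
Frame index = 2762 × 25 + 18 = 69068.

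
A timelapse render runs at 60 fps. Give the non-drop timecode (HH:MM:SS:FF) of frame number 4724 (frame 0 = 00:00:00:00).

4724 ÷ 60 = 78 full seconds, remainder 44 frames.
78 s = 0 h 1 min 18 s.
Timecode: 00:01:18:44.

00:01:18:44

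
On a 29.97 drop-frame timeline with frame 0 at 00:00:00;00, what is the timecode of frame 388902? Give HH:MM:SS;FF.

Ten DF minutes hold 17982 frames, so frame 388902 lies in block 21 (frames 377622–395603) with 11280 frames into that block.
The block's first minute is 1800 frames and the rest 1798 each; 11280 frames reaches minute 6, so 21 × 18 + 6 × 2 = 390 labels have been skipped so far.
Adding those back, label number 388902 + 390 = 389292 at 30 labels/s is 12976 s + 12 f = 3 h 36 min 16 s frame 12, i.e. 03:36:16;12.

03:36:16;12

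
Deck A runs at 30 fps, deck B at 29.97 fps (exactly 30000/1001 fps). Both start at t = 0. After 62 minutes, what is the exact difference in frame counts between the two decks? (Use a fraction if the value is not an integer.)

111600/1001 frames

62 min = 3720 s.
A emits 30 × 3720 = 111600 frames; B emits 30000/1001 × 3720 = 111600000/1001.
Difference = 111600/1001 frames (≈ 111.4885); B is behind A.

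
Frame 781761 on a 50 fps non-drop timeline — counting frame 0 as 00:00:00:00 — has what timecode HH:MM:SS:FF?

04:20:35:11

781761 ÷ 50 = 15635 full seconds, remainder 11 frames.
15635 s = 4 h 20 min 35 s.
Timecode: 04:20:35:11.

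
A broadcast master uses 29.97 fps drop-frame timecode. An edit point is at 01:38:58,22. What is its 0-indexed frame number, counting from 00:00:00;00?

Complete 10-minute blocks: 9, each 17982 frames → 161838.
Remaining 8 whole minutes in the current block: 1800 + 7 × 1798 = 14386 frames.
Within the current minute: 58 × 30 + 22 − 2 = 1760 (labels ;00/;01 skipped at this minute). Total = 161838 + 14386 + 1760 = 177984.

177984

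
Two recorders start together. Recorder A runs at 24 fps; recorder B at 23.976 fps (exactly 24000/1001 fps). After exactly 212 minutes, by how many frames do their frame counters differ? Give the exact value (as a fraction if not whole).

305280/1001 frames

212 min = 12720 s.
A emits 24 × 12720 = 305280 frames; B emits 24000/1001 × 12720 = 305280000/1001.
Difference = 305280/1001 frames (≈ 304.9750); B is behind A.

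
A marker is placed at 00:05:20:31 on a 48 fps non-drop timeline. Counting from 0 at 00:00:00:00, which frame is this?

Total seconds to the label: (0 × 3600 + 5 × 60 + 20) = 320.
Frame index = 320 × 48 + 31 = 15391.

frame 15391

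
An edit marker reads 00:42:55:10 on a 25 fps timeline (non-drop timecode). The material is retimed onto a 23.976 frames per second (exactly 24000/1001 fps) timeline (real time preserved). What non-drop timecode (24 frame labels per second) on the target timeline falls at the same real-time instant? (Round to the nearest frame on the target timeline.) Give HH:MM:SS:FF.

Source frame index: (0×3600 + 42×60 + 55) × 25 + 10 = 64385.
Real time: 64385 / (25) = 12877/5 s.
Target frame: (12877/5) × (24000/1001) = 61809600/1001 ≈ 61747.852 → 61748.
At 24 labels/s: frame 61748 → 00:42:52:20.

00:42:52:20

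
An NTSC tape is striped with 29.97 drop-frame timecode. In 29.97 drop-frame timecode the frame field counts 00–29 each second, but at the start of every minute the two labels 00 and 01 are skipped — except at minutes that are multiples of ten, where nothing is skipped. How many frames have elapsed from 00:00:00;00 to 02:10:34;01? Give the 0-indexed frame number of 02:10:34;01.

As if non-drop at 30 labels/s: (2 × 3600 + 10 × 60 + 34) × 30 + 1 = 235021.
Minute boundaries passed: 130; those not divisible by 10: 130 − 13 = 117; dropped labels = 2 × 117 = 234.
Actual frame index = 235021 − 234 = 234787.

234787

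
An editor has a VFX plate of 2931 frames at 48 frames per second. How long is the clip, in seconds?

61.0625 seconds

Running time = 2931 / (48) = 61.0625 s.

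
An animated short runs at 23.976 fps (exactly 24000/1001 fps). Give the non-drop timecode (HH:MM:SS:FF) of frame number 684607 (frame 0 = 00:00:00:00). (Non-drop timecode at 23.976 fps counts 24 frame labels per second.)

07:55:25:07

684607 ÷ 24 = 28525 full seconds, remainder 7 frames.
28525 s = 7 h 55 min 25 s.
Timecode: 07:55:25:07.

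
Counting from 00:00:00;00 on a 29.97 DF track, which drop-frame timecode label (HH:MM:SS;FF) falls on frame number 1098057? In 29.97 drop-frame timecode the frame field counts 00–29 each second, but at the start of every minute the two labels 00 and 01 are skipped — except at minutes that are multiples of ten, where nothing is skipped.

Each 10-minute DF block holds 10 × 60 × 30 − 9 × 2 = 17982 frames. 1098057 ÷ 17982 → 61 full blocks, remainder 1155.
Within the partial block the first minute is 1800 frames and each further minute 1798, so 0 further minute boundaries passed. Total skipped labels = 18 × 61 + 2 × 0 = 1098.
Non-drop label index = 1098057 + 1098 = 1099155; at 30 labels/s that is 10:10:38:15, i.e. DF 10:10:38;15.

10:10:38;15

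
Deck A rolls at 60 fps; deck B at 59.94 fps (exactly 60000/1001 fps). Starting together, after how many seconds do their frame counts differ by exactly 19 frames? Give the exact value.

19019/60 seconds

The gap grows by |60000/1001 − 60| = 60/1001 frames per second.
Time for a 19-frame gap: 19 ÷ (60/1001) = 19019/60 s.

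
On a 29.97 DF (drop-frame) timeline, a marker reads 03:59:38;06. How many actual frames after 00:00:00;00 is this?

Complete 10-minute blocks: 23, each 17982 frames → 413586.
Remaining 9 whole minutes in the current block: 1800 + 8 × 1798 = 16184 frames.
Within the current minute: 38 × 30 + 6 − 2 = 1144 (labels ;00/;01 skipped at this minute). Total = 413586 + 16184 + 1144 = 430914.

430914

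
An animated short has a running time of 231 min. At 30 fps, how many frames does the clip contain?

231 min = 13860 s.
Frames = 13860 × 30 = 415800.

415800 frames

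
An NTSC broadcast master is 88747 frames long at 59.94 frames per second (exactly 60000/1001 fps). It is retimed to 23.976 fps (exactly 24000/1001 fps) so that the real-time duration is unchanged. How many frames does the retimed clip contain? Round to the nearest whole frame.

Frames at target rate = 88747 × (24000/1001) / (60000/1001) = 177494/5 ≈ 35498.800.
Nearest whole frame: 35499.

35499 frames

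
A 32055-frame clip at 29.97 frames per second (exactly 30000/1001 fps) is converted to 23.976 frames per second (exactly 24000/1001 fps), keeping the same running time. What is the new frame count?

Target frames = source frames × (target rate / source rate) = 32055 × (24000/1001)/(30000/1001) = 32055 × 4/5 = 25644.

25644 frames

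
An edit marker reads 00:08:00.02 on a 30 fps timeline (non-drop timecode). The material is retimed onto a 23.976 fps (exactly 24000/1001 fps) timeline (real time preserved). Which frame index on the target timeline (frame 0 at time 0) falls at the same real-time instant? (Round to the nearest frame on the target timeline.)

frame 11510

Source frame index: (0×3600 + 8×60 + 0) × 30 + 2 = 14402.
Real time: 14402 / (30) = 7201/15 s.
Target frame: (7201/15) × (24000/1001) = 11521600/1001 ≈ 11510.090 → 11510.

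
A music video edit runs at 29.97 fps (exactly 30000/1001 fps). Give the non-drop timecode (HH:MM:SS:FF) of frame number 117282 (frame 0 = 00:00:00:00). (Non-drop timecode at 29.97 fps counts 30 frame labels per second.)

01:05:09:12

117282 ÷ 30 = 3909 full seconds, remainder 12 frames.
3909 s = 1 h 5 min 9 s.
Timecode: 01:05:09:12.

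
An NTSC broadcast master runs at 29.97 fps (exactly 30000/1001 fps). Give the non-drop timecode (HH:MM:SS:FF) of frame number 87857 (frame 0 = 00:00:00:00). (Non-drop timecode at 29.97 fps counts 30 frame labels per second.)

00:48:48:17

87857 ÷ 30 = 2928 full seconds, remainder 17 frames.
2928 s = 0 h 48 min 48 s.
Timecode: 00:48:48:17.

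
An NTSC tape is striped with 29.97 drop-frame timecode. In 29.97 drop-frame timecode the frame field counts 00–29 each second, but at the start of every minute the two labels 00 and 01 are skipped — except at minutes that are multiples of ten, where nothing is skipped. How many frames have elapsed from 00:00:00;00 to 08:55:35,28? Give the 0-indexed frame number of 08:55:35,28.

As if non-drop at 30 labels/s: (8 × 3600 + 55 × 60 + 35) × 30 + 28 = 964078.
Minute boundaries passed: 535; those not divisible by 10: 535 − 53 = 482; dropped labels = 2 × 482 = 964.
Actual frame index = 964078 − 964 = 963114.

963114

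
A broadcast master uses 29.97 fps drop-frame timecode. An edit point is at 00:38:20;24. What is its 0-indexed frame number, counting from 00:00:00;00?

68954

Complete 10-minute blocks: 3, each 17982 frames → 53946.
Remaining 8 whole minutes in the current block: 1800 + 7 × 1798 = 14386 frames.
Within the current minute: 20 × 30 + 24 − 2 = 622 (labels ;00/;01 skipped at this minute). Total = 53946 + 14386 + 622 = 68954.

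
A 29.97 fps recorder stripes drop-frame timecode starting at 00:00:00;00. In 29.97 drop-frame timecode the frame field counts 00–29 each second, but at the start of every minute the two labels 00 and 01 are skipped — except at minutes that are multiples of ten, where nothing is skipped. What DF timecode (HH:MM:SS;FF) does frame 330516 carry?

Ten DF minutes hold 17982 frames, so frame 330516 lies in block 18 (frames 323676–341657) with 6840 frames into that block.
The block's first minute is 1800 frames and the rest 1798 each; 6840 frames reaches minute 3, so 18 × 18 + 3 × 2 = 330 labels have been skipped so far.
Adding those back, label number 330516 + 330 = 330846 at 30 labels/s is 11028 s + 6 f = 3 h 3 min 48 s frame 6, i.e. 03:03:48;06.

03:03:48;06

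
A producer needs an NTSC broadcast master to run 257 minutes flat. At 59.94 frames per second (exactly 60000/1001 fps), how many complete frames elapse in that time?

257 min = 15420 s.
Frames = 15420 × 60000/1001 = 925200000/1001 ≈ 924275.7243.
Complete frames: 924275.

924275 frames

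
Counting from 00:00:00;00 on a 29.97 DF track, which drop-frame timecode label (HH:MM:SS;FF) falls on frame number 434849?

Ten DF minutes hold 17982 frames, so frame 434849 lies in block 24 (frames 431568–449549) with 3281 frames into that block.
The block's first minute is 1800 frames and the rest 1798 each; 3281 frames reaches minute 1, so 24 × 18 + 1 × 2 = 434 labels have been skipped so far.
Adding those back, label number 434849 + 434 = 435283 at 30 labels/s is 14509 s + 13 f = 4 h 1 min 49 s frame 13, i.e. 04:01:49;13.

04:01:49;13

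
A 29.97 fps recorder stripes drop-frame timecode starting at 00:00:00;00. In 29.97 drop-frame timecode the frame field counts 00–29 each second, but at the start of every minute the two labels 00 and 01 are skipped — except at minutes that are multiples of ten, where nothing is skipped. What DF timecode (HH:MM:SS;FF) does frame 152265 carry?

01:24:40;17

Each 10-minute DF block holds 10 × 60 × 30 − 9 × 2 = 17982 frames. 152265 ÷ 17982 → 8 full blocks, remainder 8409.
Within the partial block the first minute is 1800 frames and each further minute 1798, so 4 further minute boundaries passed. Total skipped labels = 18 × 8 + 2 × 4 = 152.
Non-drop label index = 152265 + 152 = 152417; at 30 labels/s that is 01:24:40:17, i.e. DF 01:24:40;17.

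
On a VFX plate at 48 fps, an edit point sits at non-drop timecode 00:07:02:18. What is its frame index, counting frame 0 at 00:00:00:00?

frame 20274

Total seconds to the label: (0 × 3600 + 7 × 60 + 2) = 422.
Frame index = 422 × 48 + 18 = 20274.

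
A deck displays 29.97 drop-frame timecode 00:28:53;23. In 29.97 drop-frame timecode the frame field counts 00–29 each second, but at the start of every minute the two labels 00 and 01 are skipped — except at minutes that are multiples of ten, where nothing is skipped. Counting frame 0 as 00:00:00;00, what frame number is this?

51961

As if non-drop at 30 labels/s: (0 × 3600 + 28 × 60 + 53) × 30 + 23 = 52013.
Minute boundaries passed: 28; those not divisible by 10: 28 − 2 = 26; dropped labels = 2 × 26 = 52.
Actual frame index = 52013 − 52 = 51961.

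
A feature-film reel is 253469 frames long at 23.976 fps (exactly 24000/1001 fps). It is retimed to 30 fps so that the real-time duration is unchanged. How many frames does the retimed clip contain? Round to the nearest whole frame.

317153 frames

Frames at target rate = 253469 × (30) / (24000/1001) = 253722469/800 ≈ 317153.086.
Nearest whole frame: 317153.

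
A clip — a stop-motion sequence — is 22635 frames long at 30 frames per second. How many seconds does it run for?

754.5 seconds

Running time = 22635 / (30) = 754.5 s.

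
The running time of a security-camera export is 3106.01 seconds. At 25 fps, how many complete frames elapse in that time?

Frames = 3106.01 × 25 = 310601/4 ≈ 77650.2500.
Complete frames: 77650.

77650 frames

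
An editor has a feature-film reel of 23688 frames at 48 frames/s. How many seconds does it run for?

Running time = 23688 / (48) = 493.5 s.

493.5 seconds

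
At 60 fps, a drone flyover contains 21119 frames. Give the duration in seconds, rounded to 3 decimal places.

351.983 seconds

Running time = 21119 × 1/60 = 21119/60 s ≈ 351.983 s.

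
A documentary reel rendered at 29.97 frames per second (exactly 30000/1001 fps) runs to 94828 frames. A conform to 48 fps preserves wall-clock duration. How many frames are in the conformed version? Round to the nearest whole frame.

Frames at target rate = 94828 × (48) / (30000/1001) = 94922828/625 ≈ 151876.525.
Nearest whole frame: 151877.

151877 frames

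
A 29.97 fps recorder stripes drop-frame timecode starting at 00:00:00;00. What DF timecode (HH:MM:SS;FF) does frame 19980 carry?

Ten DF minutes hold 17982 frames, so frame 19980 lies in block 1 (frames 17982–35963) with 1998 frames into that block.
The block's first minute is 1800 frames and the rest 1798 each; 1998 frames reaches minute 1, so 1 × 18 + 1 × 2 = 20 labels have been skipped so far.
Adding those back, label number 19980 + 20 = 20000 at 30 labels/s is 666 s + 20 f = 0 h 11 min 6 s frame 20, i.e. 00:11:06;20.

00:11:06;20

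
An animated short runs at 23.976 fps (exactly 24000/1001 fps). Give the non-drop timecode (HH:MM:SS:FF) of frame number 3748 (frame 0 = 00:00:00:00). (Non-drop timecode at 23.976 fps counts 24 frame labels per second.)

00:02:36:04

3748 ÷ 24 = 156 full seconds, remainder 4 frames.
156 s = 0 h 2 min 36 s.
Timecode: 00:02:36:04.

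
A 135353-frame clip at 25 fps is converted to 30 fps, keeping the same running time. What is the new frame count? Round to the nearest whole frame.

162424 frames

Frames at target rate = 135353 × (30) / (25) = 812118/5 ≈ 162423.600.
Nearest whole frame: 162424.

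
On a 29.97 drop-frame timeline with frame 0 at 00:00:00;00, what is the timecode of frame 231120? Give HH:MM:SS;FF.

02:08:31;22

Each 10-minute DF block holds 10 × 60 × 30 − 9 × 2 = 17982 frames. 231120 ÷ 17982 → 12 full blocks, remainder 15336.
Within the partial block the first minute is 1800 frames and each further minute 1798, so 8 further minute boundaries passed. Total skipped labels = 18 × 12 + 2 × 8 = 232.
Non-drop label index = 231120 + 232 = 231352; at 30 labels/s that is 02:08:31:22, i.e. DF 02:08:31;22.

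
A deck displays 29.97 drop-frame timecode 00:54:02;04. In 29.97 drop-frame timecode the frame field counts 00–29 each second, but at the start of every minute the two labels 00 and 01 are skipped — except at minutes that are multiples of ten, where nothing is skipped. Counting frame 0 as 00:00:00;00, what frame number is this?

97166

Complete 10-minute blocks: 5, each 17982 frames → 89910.
Remaining 4 whole minutes in the current block: 1800 + 3 × 1798 = 7194 frames.
Within the current minute: 2 × 30 + 4 − 2 = 62 (labels ;00/;01 skipped at this minute). Total = 89910 + 7194 + 62 = 97166.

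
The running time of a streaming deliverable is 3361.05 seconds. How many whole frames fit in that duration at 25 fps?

84026 frames

Frames = 3361.05 × 25 = 336105/4 ≈ 84026.2500.
Complete frames: 84026.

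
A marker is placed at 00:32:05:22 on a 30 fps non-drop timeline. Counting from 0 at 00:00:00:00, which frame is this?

Total seconds to the label: (0 × 3600 + 32 × 60 + 5) = 1925.
Frame index = 1925 × 30 + 22 = 57772.

frame 57772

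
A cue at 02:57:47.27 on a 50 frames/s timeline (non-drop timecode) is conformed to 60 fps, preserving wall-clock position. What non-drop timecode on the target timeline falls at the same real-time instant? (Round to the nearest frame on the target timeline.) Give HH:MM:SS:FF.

Source frame index: (2×3600 + 57×60 + 47) × 50 + 27 = 533377.
Real time: 533377 / (50) = 533377/50 s.
Target frame: (533377/50) × (60) = 3200262/5 ≈ 640052.400 → 640052.
At 60 labels/s: frame 640052 → 02:57:47:32.

02:57:47:32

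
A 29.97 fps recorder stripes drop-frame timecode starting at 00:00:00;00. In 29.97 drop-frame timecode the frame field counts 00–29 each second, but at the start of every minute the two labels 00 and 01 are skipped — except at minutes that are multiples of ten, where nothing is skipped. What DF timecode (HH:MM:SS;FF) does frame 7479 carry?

Each 10-minute DF block holds 10 × 60 × 30 − 9 × 2 = 17982 frames. 7479 ÷ 17982 → 0 full blocks, remainder 7479.
Within the partial block the first minute is 1800 frames and each further minute 1798, so 4 further minute boundaries passed. Total skipped labels = 18 × 0 + 2 × 4 = 8.
Non-drop label index = 7479 + 8 = 7487; at 30 labels/s that is 00:04:09:17, i.e. DF 00:04:09;17.

00:04:09;17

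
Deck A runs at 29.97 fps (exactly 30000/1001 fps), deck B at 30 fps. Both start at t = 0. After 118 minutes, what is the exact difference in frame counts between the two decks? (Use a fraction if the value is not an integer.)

118 min = 7080 s.
A emits 30000/1001 × 7080 = 212400000/1001 frames; B emits 30 × 7080 = 212400.
Difference = 212400/1001 frames (≈ 212.1878); B is ahead of A.

212400/1001 frames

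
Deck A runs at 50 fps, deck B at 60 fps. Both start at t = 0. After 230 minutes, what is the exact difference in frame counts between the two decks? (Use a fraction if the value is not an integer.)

138000 frames

230 min = 13800 s.
A emits 50 × 13800 = 690000 frames; B emits 60 × 13800 = 828000.
Difference = 138000 frames; B is ahead of A.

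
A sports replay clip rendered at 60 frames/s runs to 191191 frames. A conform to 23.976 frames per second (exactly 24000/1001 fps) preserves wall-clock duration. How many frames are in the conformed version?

Target frames = source frames × (target rate / source rate) = 191191 × (24000/1001)/(60) = 191191 × 400/1001 = 76400.

76400 frames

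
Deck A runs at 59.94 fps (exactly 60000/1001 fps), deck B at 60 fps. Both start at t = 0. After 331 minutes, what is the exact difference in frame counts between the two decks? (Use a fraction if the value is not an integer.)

331 min = 19860 s.
A emits 60000/1001 × 19860 = 1191600000/1001 frames; B emits 60 × 19860 = 1191600.
Difference = 1191600/1001 frames (≈ 1190.4096); B is ahead of A.

1191600/1001 frames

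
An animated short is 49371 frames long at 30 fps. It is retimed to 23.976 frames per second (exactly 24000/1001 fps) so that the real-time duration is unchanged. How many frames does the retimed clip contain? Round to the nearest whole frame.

39457 frames

Frames at target rate = 49371 × (24000/1001) / (30) = 5642400/143 ≈ 39457.343.
Nearest whole frame: 39457.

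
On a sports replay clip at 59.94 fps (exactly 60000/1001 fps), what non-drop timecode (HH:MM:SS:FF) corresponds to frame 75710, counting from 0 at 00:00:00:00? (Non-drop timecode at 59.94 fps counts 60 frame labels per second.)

00:21:01:50

75710 ÷ 60 = 1261 full seconds, remainder 50 frames.
1261 s = 0 h 21 min 1 s.
Timecode: 00:21:01:50.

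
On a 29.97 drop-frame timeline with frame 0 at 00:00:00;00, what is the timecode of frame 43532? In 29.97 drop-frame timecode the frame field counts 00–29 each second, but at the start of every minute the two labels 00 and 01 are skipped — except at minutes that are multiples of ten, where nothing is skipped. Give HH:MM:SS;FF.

Each 10-minute DF block holds 10 × 60 × 30 − 9 × 2 = 17982 frames. 43532 ÷ 17982 → 2 full blocks, remainder 7568.
Within the partial block the first minute is 1800 frames and each further minute 1798, so 4 further minute boundaries passed. Total skipped labels = 18 × 2 + 2 × 4 = 44.
Non-drop label index = 43532 + 44 = 43576; at 30 labels/s that is 00:24:12:16, i.e. DF 00:24:12;16.

00:24:12;16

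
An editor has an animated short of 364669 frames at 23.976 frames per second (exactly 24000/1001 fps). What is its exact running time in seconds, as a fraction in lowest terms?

Running time = 364669 ÷ (24000/1001) = 364669 × 1001/24000 = 365033669/24000 s.

365033669/24000 seconds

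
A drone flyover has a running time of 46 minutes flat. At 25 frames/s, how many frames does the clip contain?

46 min = 2760 s.
Frames = 2760 × 25 = 69000.

69000 frames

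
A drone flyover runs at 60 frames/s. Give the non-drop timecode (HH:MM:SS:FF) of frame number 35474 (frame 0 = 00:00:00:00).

00:09:51:14

35474 ÷ 60 = 591 full seconds, remainder 14 frames.
591 s = 0 h 9 min 51 s.
Timecode: 00:09:51:14.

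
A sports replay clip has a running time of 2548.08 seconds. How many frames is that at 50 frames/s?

Frames = 2548.08 × 50 = 127404.

127404 frames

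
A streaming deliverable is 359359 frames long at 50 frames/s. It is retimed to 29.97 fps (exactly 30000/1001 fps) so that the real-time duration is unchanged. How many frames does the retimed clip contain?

215400 frames

Target frames = source frames × (target rate / source rate) = 359359 × (30000/1001)/(50) = 359359 × 600/1001 = 215400.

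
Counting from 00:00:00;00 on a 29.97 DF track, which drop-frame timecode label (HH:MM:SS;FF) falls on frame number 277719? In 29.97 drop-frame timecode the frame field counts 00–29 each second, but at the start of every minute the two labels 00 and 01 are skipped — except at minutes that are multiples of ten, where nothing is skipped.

Each 10-minute DF block holds 10 × 60 × 30 − 9 × 2 = 17982 frames. 277719 ÷ 17982 → 15 full blocks, remainder 7989.
Within the partial block the first minute is 1800 frames and each further minute 1798, so 4 further minute boundaries passed. Total skipped labels = 18 × 15 + 2 × 4 = 278.
Non-drop label index = 277719 + 278 = 277997; at 30 labels/s that is 02:34:26:17, i.e. DF 02:34:26;17.

02:34:26;17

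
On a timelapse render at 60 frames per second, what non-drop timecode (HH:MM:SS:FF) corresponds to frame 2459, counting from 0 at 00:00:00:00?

00:00:40:59

2459 ÷ 60 = 40 full seconds, remainder 59 frames.
40 s = 0 h 0 min 40 s.
Timecode: 00:00:40:59.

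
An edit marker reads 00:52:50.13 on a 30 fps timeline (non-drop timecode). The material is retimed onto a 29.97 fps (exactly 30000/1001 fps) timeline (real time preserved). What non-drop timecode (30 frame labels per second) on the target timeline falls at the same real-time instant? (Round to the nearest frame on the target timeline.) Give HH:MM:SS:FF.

00:52:47:08

Source frame index: (0×3600 + 52×60 + 50) × 30 + 13 = 95113.
Real time: 95113 / (30) = 95113/30 s.
Target frame: (95113/30) × (30000/1001) = 95113000/1001 ≈ 95017.982 → 95018.
At 30 labels/s: frame 95018 → 00:52:47:08.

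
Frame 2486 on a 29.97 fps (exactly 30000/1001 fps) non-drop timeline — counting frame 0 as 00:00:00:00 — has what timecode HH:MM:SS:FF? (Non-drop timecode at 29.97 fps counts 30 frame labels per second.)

2486 ÷ 30 = 82 full seconds, remainder 26 frames.
82 s = 0 h 1 min 22 s.
Timecode: 00:01:22:26.

00:01:22:26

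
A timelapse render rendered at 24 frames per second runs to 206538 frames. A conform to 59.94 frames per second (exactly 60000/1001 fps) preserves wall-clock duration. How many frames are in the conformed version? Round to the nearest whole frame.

Frames at target rate = 206538 × (60000/1001) / (24) = 516345000/1001 ≈ 515829.171.
Nearest whole frame: 515829.

515829 frames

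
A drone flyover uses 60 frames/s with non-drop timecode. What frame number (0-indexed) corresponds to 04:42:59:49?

frame 1018789

Total seconds to the label: (4 × 3600 + 42 × 60 + 59) = 16979.
Frame index = 16979 × 60 + 49 = 1018789.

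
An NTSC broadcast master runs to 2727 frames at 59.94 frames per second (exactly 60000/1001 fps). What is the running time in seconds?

Running time = 2727 / (60000/1001) = 45.49545 s.

45.49545 seconds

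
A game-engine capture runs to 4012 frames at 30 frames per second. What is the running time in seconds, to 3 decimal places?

133.733 seconds

Running time = 4012 × 1/30 = 2006/15 s ≈ 133.733 s.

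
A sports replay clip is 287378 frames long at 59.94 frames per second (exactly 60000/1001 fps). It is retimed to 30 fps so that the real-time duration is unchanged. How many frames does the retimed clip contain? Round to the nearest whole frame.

143833 frames

Frames at target rate = 287378 × (30) / (60000/1001) = 143832689/1000 ≈ 143832.689.
Nearest whole frame: 143833.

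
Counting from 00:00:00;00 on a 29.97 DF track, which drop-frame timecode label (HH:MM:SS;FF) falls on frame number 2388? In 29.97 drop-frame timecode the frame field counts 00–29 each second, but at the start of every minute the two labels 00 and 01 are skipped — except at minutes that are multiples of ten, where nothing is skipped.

Each 10-minute DF block holds 10 × 60 × 30 − 9 × 2 = 17982 frames. 2388 ÷ 17982 → 0 full blocks, remainder 2388.
Within the partial block the first minute is 1800 frames and each further minute 1798, so 1 further minute boundary passed. Total skipped labels = 18 × 0 + 2 × 1 = 2.
Non-drop label index = 2388 + 2 = 2390; at 30 labels/s that is 00:01:19:20, i.e. DF 00:01:19;20.

00:01:19;20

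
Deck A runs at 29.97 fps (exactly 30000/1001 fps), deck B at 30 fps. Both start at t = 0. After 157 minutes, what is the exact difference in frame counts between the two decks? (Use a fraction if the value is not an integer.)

282600/1001 frames

157 min = 9420 s.
A emits 30000/1001 × 9420 = 282600000/1001 frames; B emits 30 × 9420 = 282600.
Difference = 282600/1001 frames (≈ 282.3177); B is ahead of A.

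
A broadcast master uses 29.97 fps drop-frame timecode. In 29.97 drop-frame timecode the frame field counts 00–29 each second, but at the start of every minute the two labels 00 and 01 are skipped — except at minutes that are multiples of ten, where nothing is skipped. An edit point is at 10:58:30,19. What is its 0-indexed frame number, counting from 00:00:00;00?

1184133

Complete 10-minute blocks: 65, each 17982 frames → 1168830.
Remaining 8 whole minutes in the current block: 1800 + 7 × 1798 = 14386 frames.
Within the current minute: 30 × 30 + 19 − 2 = 917 (labels ;00/;01 skipped at this minute). Total = 1168830 + 14386 + 917 = 1184133.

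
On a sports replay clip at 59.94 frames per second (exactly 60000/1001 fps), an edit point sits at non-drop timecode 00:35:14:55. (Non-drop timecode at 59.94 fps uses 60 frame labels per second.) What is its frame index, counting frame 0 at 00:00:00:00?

Total seconds to the label: (0 × 3600 + 35 × 60 + 14) = 2114.
Frame index = 2114 × 60 + 55 = 126895.

frame 126895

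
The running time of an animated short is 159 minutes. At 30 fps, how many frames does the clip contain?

159 min = 9540 s.
Frames = 9540 × 30 = 286200.

286200 frames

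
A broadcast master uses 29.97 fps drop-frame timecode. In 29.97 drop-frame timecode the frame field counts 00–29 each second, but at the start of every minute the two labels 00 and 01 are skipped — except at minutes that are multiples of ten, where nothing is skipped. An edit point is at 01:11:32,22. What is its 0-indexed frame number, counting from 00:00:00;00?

As if non-drop at 30 labels/s: (1 × 3600 + 11 × 60 + 32) × 30 + 22 = 128782.
Minute boundaries passed: 71; those not divisible by 10: 71 − 7 = 64; dropped labels = 2 × 64 = 128.
Actual frame index = 128782 − 128 = 128654.

128654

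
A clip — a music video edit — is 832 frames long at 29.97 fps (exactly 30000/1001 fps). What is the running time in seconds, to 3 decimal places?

27.761 seconds

Running time = 832 × 1001/30000 = 52052/1875 s ≈ 27.761 s.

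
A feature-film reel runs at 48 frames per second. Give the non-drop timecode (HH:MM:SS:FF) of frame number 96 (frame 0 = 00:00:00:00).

96 ÷ 48 = 2 full seconds, remainder 0 frames.
2 s = 0 h 0 min 2 s.
Timecode: 00:00:02:00.

00:00:02:00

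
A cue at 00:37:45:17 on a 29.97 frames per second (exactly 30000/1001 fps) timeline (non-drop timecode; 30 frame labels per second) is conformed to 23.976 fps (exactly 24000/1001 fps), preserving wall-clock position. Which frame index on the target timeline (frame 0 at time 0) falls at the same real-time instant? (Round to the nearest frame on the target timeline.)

Source frame index: (0×3600 + 37×60 + 45) × 30 + 17 = 67967.
Real time: 67967 / (30000/1001) = 68034967/30000 s.
Target frame: (68034967/30000) × (24000/1001) = 271868/5 ≈ 54373.600 → 54374.

frame 54374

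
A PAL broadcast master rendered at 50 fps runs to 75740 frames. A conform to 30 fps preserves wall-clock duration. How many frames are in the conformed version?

45444 frames

Target frames = source frames × (target rate / source rate) = 75740 × (30)/(50) = 75740 × 3/5 = 45444.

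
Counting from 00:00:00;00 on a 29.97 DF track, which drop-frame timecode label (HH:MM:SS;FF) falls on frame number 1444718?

13:23:25;14

Each 10-minute DF block holds 10 × 60 × 30 − 9 × 2 = 17982 frames. 1444718 ÷ 17982 → 80 full blocks, remainder 6158.
Within the partial block the first minute is 1800 frames and each further minute 1798, so 3 further minute boundaries passed. Total skipped labels = 18 × 80 + 2 × 3 = 1446.
Non-drop label index = 1444718 + 1446 = 1446164; at 30 labels/s that is 13:23:25:14, i.e. DF 13:23:25;14.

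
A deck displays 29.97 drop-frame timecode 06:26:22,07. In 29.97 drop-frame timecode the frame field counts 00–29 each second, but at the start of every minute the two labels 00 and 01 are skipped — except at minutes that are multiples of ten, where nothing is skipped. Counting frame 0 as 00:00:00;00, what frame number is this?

As if non-drop at 30 labels/s: (6 × 3600 + 26 × 60 + 22) × 30 + 7 = 695467.
Minute boundaries passed: 386; those not divisible by 10: 386 − 38 = 348; dropped labels = 2 × 348 = 696.
Actual frame index = 695467 − 696 = 694771.

694771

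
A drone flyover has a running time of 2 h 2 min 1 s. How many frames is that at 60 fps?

2 h 2 min 1 s = 7321 s.
Frames = 7321 × 60 = 439260.

439260 frames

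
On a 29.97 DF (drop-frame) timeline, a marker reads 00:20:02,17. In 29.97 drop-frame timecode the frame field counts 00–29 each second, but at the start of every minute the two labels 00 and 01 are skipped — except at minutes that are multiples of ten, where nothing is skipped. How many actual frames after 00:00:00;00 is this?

As if non-drop at 30 labels/s: (0 × 3600 + 20 × 60 + 2) × 30 + 17 = 36077.
Minute boundaries passed: 20; those not divisible by 10: 20 − 2 = 18; dropped labels = 2 × 18 = 36.
Actual frame index = 36077 − 36 = 36041.

36041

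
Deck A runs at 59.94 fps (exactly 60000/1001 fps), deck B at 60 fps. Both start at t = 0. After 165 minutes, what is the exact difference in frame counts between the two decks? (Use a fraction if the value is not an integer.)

54000/91 frames

165 min = 9900 s.
A emits 60000/1001 × 9900 = 54000000/91 frames; B emits 60 × 9900 = 594000.
Difference = 54000/91 frames (≈ 593.4066); B is ahead of A.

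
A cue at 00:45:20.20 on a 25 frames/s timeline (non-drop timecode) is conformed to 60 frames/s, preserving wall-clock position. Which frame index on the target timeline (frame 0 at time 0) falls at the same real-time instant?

frame 163248

Source frame index: (0×3600 + 45×60 + 20) × 25 + 20 = 68020.
Real time: 68020 / (25) = 13604/5 s.
Target frame: (13604/5) × (60) = 163248.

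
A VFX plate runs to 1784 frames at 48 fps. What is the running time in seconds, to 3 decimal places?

37.167 seconds

Running time = 1784 × 1/48 = 223/6 s ≈ 37.167 s.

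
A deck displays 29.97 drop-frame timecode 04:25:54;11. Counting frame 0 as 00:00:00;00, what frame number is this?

Complete 10-minute blocks: 26, each 17982 frames → 467532.
Remaining 5 whole minutes in the current block: 1800 + 4 × 1798 = 8992 frames.
Within the current minute: 54 × 30 + 11 − 2 = 1629 (labels ;00/;01 skipped at this minute). Total = 467532 + 8992 + 1629 = 478153.

478153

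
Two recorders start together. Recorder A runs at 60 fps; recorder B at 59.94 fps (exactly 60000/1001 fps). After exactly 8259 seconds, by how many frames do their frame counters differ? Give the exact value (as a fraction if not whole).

A emits 60 × 8259 = 495540 frames; B emits 60000/1001 × 8259 = 495540000/1001.
Difference = 495540/1001 frames (≈ 495.0450); B is behind A.

495540/1001 frames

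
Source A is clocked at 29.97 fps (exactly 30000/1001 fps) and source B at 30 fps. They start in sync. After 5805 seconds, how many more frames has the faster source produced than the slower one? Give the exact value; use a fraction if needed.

174150/1001 frames

A emits 30000/1001 × 5805 = 174150000/1001 frames; B emits 30 × 5805 = 174150.
Difference = 174150/1001 frames (≈ 173.9760); B is ahead of A.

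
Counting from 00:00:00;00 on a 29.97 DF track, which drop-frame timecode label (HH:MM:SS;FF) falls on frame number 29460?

Each 10-minute DF block holds 10 × 60 × 30 − 9 × 2 = 17982 frames. 29460 ÷ 17982 → 1 full block, remainder 11478.
Within the partial block the first minute is 1800 frames and each further minute 1798, so 6 further minute boundaries passed. Total skipped labels = 18 × 1 + 2 × 6 = 30.
Non-drop label index = 29460 + 30 = 29490; at 30 labels/s that is 00:16:23:00, i.e. DF 00:16:23;00.

00:16:23;00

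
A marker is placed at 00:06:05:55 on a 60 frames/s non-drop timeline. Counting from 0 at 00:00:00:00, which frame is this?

frame 21955

Total seconds to the label: (0 × 3600 + 6 × 60 + 5) = 365.
Frame index = 365 × 60 + 55 = 21955.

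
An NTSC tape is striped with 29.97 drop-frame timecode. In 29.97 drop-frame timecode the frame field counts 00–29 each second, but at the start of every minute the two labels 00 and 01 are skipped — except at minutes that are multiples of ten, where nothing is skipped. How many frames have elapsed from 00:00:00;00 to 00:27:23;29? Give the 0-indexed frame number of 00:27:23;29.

As if non-drop at 30 labels/s: (0 × 3600 + 27 × 60 + 23) × 30 + 29 = 49319.
Minute boundaries passed: 27; those not divisible by 10: 27 − 2 = 25; dropped labels = 2 × 25 = 50.
Actual frame index = 49319 − 50 = 49269.

49269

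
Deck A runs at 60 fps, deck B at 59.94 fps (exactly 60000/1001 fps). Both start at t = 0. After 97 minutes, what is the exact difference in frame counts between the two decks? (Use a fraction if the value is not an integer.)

97 min = 5820 s.
A emits 60 × 5820 = 349200 frames; B emits 60000/1001 × 5820 = 349200000/1001.
Difference = 349200/1001 frames (≈ 348.8511); B is behind A.

349200/1001 frames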